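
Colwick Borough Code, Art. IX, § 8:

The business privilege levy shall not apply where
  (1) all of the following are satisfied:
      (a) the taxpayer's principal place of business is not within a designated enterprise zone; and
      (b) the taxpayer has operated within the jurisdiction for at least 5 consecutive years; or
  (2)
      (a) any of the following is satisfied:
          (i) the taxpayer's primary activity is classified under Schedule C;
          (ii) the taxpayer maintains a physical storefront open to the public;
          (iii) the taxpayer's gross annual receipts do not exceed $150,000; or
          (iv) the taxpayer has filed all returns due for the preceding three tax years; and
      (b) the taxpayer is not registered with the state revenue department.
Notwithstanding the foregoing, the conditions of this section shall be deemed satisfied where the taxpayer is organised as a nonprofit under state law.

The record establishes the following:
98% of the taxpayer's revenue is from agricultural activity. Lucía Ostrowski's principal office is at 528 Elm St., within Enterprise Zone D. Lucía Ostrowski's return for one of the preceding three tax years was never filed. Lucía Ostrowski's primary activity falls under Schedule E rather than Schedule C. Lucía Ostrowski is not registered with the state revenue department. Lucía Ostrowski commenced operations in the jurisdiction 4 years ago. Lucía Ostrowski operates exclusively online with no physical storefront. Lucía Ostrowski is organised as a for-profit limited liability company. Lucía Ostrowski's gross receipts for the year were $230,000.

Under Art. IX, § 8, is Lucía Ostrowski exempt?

No — not exempt.

(a) not (in enterprise zone) — not satisfied.
(b) ≥ 5 yrs in jurisdiction — not met.
So (1) is not satisfied (F AND F).
(i) Schedule C activity — not satisfied.
(ii) has storefront — fails.
(iii) receipts ≤ $150,000 — not met.
(iv) returns current — fails.
So (a) is not satisfied (F OR F OR F OR F).
(b) not (state-registered) — met.
(2) = F AND T = false.
Overall = F OR F = false.
Exception (nonprofit) — not satisfied.
Result: main false OR exception false → false.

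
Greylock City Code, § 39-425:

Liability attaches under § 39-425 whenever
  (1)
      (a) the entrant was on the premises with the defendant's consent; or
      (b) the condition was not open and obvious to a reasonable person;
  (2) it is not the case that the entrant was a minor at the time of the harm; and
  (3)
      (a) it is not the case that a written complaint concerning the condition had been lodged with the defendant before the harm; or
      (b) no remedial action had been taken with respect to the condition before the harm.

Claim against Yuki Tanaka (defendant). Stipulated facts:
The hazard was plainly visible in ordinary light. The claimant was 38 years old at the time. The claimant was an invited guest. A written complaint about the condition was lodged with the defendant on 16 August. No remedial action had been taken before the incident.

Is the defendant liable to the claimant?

Yes — liable.

(a) consent to enter — satisfied.
(b) not open/obvious — not satisfied.
So (1) is satisfied (T OR F).
(2) not (entrant a minor) — holds.
(a) not (complaint lodged) — not satisfied.
(b) no remedial action — satisfied.
(3) = F OR T = true.
Overall: T AND T AND T → true.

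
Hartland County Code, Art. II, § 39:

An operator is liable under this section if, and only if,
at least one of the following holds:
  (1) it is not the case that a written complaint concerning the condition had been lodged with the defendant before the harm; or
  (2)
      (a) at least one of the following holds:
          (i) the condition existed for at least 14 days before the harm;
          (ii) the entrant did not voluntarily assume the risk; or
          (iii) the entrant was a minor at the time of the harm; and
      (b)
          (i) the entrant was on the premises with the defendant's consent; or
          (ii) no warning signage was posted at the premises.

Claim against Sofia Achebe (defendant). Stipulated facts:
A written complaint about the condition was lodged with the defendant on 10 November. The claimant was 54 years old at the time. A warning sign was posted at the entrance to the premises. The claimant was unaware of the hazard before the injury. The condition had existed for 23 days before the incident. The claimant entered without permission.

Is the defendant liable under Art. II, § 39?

(1) not (complaint lodged) — not met.
(i) condition ≥14 days old — satisfied.
(ii) no assumed risk — met.
(iii) entrant a minor — fails.
(a): T OR T OR F → true.
(i) consent to enter — not met.
(ii) no signage posted — not met.
(b): F OR F → false.
(2) = T AND F = false.
Overall: F OR F → false.

No — not liable.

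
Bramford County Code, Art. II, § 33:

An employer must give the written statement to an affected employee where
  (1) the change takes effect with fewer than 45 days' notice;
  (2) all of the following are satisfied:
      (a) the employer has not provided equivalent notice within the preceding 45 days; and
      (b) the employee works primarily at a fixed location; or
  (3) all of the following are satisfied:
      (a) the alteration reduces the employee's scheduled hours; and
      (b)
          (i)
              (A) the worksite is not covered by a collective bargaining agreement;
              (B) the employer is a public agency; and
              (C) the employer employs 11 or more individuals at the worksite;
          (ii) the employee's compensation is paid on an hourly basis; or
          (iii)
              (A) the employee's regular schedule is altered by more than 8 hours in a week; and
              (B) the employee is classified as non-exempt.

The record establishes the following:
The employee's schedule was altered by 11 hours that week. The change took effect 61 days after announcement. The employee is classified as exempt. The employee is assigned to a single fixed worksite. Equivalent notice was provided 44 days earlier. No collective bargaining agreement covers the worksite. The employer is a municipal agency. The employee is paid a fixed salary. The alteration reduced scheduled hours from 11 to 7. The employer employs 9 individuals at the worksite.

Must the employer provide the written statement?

No — not required.

(1) < 45 days' notice — fails.
(a) no recent notice — not satisfied.
(b) fixed location — holds.
So (2) is not satisfied (F AND T).
(a) hours reduced — met.
(A) no CBA — satisfied.
(B) public agency — met.
(C) ≥ 11 at site — fails.
(i): T AND T AND F → false.
(ii) hourly-paid — not satisfied.
(A) schedule shift > 8h — satisfied.
(B) non-exempt — not satisfied.
(iii) = T AND F = false.
So (b) is not satisfied (F OR F OR F).
(3) = T AND F = false.
Overall: F OR F OR F → false.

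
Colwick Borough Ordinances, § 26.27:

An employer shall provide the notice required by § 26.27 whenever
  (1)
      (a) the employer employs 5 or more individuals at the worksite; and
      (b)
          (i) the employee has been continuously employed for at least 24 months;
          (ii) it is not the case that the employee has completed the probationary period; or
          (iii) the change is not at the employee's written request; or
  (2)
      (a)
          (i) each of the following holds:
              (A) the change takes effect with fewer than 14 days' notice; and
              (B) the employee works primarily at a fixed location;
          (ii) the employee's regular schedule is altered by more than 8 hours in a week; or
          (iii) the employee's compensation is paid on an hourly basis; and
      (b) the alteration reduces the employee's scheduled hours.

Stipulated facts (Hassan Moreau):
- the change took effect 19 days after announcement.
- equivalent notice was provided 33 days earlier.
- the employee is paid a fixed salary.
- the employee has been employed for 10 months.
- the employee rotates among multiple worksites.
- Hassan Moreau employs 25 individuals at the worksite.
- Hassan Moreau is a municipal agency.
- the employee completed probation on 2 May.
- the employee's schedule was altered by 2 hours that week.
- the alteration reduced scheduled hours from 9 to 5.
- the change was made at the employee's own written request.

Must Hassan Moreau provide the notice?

(a) ≥ 5 at site — satisfied.
(i) tenure ≥ 24 mo. — not satisfied.
(ii) not (past probation) — fails.
(iii) not employee-requested — fails.
(b) = F OR F OR F = false.
(1): T AND F → false.
(A) < 14 days' notice — not satisfied.
(B) fixed location — not satisfied.
So (i) is not satisfied (F AND F).
(ii) schedule shift > 8h — fails.
(iii) hourly-paid — not satisfied.
So (a) is not satisfied (F OR F OR F).
(b) hours reduced — met.
(2): F AND T → false.
Overall = F OR F = false.

No — not required.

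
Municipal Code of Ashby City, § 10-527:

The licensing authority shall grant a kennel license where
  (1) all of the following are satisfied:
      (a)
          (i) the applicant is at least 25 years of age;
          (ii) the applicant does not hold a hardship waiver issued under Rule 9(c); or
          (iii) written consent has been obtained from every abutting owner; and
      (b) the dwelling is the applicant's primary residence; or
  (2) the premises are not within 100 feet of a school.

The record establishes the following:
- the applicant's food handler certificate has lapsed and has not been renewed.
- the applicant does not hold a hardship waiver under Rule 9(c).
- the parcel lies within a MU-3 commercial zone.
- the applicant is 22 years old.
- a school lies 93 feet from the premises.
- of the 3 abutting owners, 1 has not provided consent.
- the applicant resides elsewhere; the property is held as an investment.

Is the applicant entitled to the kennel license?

(i) age ≥ 25 — not satisfied.
(ii) not (hardship waiver) — met.
(iii) all abutters consent — fails.
So (a) is satisfied (F OR T OR F).
(b) primary residence — not satisfied.
So (1) is not satisfied (T AND F).
(2) ≥100 ft from school — fails.
Overall = F OR F = false.

No — denied.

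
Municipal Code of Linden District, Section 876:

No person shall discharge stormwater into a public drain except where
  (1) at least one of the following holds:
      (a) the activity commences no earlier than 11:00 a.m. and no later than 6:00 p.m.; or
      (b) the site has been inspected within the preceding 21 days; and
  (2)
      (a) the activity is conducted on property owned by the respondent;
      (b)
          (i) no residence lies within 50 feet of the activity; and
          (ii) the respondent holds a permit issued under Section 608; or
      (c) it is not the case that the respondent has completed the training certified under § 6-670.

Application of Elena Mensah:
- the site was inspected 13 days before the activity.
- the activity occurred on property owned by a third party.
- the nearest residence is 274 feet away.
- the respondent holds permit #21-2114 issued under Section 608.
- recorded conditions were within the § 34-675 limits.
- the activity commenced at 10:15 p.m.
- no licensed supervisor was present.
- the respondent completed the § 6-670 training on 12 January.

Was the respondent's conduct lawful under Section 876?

(a) start within hours — not met.
(b) site inspected — satisfied.
So (1) is satisfied (F OR T).
(a) own property — fails.
(i) no residence in 50 ft — met.
(ii) holds permit — holds.
(b): T AND T → true.
(c) not (training certified) — not satisfied.
(2): F OR T OR F → true.
Overall: T AND T → true.

Yes — lawful.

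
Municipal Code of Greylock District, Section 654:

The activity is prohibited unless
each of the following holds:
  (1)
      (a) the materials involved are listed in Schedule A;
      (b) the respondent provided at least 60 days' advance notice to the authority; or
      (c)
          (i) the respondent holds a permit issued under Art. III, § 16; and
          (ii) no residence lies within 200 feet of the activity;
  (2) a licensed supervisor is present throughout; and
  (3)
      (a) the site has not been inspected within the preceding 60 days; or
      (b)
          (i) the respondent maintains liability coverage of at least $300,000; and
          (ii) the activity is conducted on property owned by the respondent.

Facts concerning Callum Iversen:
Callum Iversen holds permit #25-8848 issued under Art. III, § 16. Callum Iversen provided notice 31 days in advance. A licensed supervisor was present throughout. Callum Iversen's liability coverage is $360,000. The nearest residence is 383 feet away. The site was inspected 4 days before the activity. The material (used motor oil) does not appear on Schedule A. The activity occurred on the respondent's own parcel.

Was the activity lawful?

Yes — lawful.

(a) Schedule A material — not met.
(b) ≥60 days' notice — not met.
(i) holds permit — met.
(ii) no residence in 200 ft — met.
So (c) is satisfied (T AND T).
(1) = F OR F OR T = true.
(2) supervisor present — satisfied.
(a) not (site inspected) — not satisfied.
(i) coverage ≥ $300,000 — holds.
(ii) own property — holds.
So (b) is satisfied (T AND T).
(3): F OR T → true.
Overall: T AND T AND T → true.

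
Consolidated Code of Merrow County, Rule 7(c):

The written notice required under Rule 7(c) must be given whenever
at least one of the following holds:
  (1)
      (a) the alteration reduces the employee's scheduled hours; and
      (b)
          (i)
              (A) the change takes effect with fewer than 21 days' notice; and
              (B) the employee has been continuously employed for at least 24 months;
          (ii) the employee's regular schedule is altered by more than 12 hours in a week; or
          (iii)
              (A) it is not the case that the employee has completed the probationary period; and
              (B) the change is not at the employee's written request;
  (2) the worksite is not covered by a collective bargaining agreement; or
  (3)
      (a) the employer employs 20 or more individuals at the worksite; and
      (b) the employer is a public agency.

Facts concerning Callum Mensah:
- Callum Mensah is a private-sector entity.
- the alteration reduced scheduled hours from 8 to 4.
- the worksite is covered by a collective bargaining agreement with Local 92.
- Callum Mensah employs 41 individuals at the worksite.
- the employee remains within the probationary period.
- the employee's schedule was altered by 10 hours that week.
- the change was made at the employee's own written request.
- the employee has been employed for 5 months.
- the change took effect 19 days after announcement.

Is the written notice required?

No — not required.

(a) hours reduced — satisfied.
(A) < 21 days' notice — satisfied.
(B) tenure ≥ 24 mo. — not met.
So (i) is not satisfied (T AND F).
(ii) schedule shift > 12h — not met.
(A) not (past probation) — holds.
(B) not employee-requested — not met.
So (iii) is not satisfied (T AND F).
(b): F OR F OR F → false.
So (1) is not satisfied (T AND F).
(2) no CBA — fails.
(a) ≥ 20 at site — holds.
(b) public agency — not met.
(3) = T AND F = false.
Overall = F OR F OR F = false.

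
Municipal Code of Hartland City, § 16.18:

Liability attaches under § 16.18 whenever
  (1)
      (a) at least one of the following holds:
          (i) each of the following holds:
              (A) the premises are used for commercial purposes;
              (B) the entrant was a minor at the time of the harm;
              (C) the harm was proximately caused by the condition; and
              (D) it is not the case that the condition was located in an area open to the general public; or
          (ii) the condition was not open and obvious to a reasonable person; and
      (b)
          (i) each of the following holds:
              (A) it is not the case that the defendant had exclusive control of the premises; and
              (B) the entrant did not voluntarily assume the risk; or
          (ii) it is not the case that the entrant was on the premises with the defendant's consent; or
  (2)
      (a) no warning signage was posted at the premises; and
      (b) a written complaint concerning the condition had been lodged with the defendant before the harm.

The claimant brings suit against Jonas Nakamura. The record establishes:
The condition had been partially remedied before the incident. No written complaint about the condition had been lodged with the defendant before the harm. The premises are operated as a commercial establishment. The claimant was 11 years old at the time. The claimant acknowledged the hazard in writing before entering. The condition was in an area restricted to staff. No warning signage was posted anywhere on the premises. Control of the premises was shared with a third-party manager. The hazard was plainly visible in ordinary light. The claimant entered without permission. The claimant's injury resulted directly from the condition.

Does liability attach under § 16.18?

(A) commercial use — met.
(B) entrant a minor — met.
(C) proximate cause — satisfied.
(D) not (public area) — met.
So (i) is satisfied (T AND T AND T AND T).
(ii) not open/obvious — not satisfied.
(a): T OR F → true.
(A) not (exclusive control) — satisfied.
(B) no assumed risk — fails.
So (i) is not satisfied (T AND F).
(ii) not (consent to enter) — satisfied.
(b): F OR T → true.
(1): T AND T → true.
(a) no signage posted — met.
(b) complaint lodged — fails.
(2) = T AND F = false.
Overall: T OR F → true.

Yes — liable.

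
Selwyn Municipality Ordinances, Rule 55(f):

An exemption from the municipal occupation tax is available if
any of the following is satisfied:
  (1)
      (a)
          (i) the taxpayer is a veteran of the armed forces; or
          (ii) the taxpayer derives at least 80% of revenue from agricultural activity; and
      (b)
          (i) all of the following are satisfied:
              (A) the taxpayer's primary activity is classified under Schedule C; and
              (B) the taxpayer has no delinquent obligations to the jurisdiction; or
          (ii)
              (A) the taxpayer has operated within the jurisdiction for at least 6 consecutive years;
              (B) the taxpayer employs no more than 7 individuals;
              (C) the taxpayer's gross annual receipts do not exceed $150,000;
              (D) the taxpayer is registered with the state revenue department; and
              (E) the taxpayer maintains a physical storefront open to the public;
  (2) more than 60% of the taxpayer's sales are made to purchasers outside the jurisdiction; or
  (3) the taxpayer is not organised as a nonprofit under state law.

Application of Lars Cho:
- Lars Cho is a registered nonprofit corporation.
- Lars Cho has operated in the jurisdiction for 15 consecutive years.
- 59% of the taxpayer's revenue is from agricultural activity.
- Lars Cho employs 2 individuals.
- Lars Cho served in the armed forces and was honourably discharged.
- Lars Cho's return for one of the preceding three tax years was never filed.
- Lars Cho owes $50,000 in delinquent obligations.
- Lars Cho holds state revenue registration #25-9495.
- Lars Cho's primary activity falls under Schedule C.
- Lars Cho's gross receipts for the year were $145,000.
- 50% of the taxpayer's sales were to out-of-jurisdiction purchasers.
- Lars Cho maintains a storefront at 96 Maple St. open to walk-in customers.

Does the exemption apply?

(i) veteran — satisfied.
(ii) ≥80% agricultural — not satisfied.
(a) = T OR F = true.
(A) Schedule C activity — met.
(B) no delinquency — not satisfied.
(i) = T AND F = false.
(A) ≥ 6 yrs in jurisdiction — met.
(B) ≤ 7 employees — satisfied.
(C) receipts ≤ $150,000 — met.
(D) state-registered — met.
(E) has storefront — satisfied.
(ii) = T AND T AND T AND T AND T = true.
(b): F OR T → true.
So (1) is satisfied (T AND T).
(2) >60% out-of-jur. sales — fails.
(3) not (nonprofit) — not met.
Overall = T OR F OR F = true.

Yes — exempt.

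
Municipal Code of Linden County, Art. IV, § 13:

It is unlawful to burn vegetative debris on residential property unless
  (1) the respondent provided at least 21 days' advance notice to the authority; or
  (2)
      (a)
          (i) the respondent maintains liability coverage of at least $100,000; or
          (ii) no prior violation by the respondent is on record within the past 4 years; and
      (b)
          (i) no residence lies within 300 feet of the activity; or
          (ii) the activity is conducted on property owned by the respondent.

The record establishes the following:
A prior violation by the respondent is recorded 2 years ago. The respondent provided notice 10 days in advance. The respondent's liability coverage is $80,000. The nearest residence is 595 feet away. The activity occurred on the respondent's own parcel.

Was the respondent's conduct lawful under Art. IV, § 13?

No — unlawful.

(1) ≥21 days' notice — not satisfied.
(i) coverage ≥ $100,000 — not satisfied.
(ii) no prior violation — not met.
(a) = F OR F = false.
(i) no residence in 300 ft — satisfied.
(ii) own property — satisfied.
(b) = T OR T = true.
(2): F AND T → false.
So Overall is not satisfied (F OR F).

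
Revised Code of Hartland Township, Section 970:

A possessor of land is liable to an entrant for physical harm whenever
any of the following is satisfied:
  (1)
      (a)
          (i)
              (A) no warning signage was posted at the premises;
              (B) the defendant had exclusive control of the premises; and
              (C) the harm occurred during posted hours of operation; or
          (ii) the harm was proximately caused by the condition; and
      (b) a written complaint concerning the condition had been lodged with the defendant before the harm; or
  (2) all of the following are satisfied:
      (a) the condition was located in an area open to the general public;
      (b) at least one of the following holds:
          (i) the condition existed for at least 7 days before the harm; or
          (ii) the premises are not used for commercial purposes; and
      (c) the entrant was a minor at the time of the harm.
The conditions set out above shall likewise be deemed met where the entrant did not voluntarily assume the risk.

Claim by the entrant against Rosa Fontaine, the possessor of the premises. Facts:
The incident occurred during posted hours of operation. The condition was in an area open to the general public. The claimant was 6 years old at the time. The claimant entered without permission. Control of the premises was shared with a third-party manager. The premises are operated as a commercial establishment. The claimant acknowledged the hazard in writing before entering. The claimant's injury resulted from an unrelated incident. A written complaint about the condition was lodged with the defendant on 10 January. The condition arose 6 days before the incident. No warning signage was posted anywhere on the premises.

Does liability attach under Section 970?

(A) no signage posted — satisfied.
(B) exclusive control — fails.
(C) during posted hours — met.
(i) = T AND F AND T = false.
(ii) proximate cause — not satisfied.
(a) = F OR F = false.
(b) complaint lodged — holds.
So (1) is not satisfied (F AND T).
(a) public area — holds.
(i) condition ≥7 days old — fails.
(ii) not (commercial use) — not satisfied.
(b) = F OR F = false.
(c) entrant a minor — holds.
(2): T AND F AND T → false.
So Overall is not satisfied (F OR F).
Exception (no assumed risk) — not satisfied.
Result: main false OR exception false → false.

No — not liable.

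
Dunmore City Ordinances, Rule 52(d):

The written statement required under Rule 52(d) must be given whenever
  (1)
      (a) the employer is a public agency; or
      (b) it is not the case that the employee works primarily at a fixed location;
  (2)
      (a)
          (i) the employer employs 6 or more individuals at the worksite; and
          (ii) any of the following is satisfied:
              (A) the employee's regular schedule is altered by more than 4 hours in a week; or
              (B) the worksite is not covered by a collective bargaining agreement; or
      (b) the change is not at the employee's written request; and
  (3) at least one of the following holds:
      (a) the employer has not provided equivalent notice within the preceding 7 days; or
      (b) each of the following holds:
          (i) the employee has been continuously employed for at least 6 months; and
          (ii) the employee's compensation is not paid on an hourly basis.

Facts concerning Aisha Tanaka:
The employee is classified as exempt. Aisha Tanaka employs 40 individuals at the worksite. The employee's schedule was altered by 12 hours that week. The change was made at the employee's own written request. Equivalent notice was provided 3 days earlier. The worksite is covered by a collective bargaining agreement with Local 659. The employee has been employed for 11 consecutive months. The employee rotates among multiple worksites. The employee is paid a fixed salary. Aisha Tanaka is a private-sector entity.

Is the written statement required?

Yes — required.

(a) public agency — not met.
(b) not (fixed location) — holds.
(1): F OR T → true.
(i) ≥ 6 at site — met.
(A) schedule shift > 4h — met.
(B) no CBA — fails.
(ii): T OR F → true.
(a): T AND T → true.
(b) not employee-requested — not satisfied.
(2) = T OR F = true.
(a) no recent notice — fails.
(i) tenure ≥ 6 mo. — met.
(ii) not (hourly-paid) — satisfied.
(b) = T AND T = true.
(3) = F OR T = true.
Overall = T AND T AND T = true.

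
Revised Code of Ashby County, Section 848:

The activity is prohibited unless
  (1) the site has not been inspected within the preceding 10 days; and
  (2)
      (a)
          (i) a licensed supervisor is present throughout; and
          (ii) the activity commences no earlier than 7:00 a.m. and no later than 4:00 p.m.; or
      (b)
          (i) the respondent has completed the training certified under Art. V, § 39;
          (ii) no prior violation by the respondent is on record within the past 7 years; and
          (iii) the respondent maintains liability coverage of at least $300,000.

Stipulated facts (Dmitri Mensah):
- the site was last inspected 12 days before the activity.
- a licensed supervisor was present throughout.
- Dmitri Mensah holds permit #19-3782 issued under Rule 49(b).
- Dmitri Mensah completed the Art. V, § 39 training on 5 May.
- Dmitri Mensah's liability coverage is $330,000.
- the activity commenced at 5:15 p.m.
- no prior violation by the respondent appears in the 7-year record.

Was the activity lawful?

Yes — lawful.

(1) not (site inspected) — met.
(i) supervisor present — satisfied.
(ii) start within hours — not met.
(a) = T AND F = false.
(i) training certified — holds.
(ii) no prior violation — holds.
(iii) coverage ≥ $300,000 — satisfied.
(b): T AND T AND T → true.
So (2) is satisfied (F OR T).
So Overall is satisfied (T AND T).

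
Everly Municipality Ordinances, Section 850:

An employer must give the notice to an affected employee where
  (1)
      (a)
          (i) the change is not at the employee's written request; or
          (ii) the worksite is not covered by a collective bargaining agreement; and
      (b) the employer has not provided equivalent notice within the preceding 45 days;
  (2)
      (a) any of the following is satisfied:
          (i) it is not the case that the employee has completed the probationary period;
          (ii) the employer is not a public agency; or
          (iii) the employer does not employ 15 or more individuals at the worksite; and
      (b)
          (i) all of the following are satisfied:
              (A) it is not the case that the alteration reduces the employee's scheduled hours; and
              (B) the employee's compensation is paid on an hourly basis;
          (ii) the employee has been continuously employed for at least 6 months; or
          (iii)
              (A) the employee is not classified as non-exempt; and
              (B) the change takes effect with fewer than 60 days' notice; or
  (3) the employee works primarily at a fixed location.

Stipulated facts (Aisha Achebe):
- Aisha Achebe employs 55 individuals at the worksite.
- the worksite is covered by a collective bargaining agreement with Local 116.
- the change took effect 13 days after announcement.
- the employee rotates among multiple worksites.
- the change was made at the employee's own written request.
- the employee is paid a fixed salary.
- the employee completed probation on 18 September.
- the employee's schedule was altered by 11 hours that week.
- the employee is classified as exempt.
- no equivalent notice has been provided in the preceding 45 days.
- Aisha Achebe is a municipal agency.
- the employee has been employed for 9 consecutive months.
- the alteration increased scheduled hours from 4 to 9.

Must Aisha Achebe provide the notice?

(i) not employee-requested — not satisfied.
(ii) no CBA — not satisfied.
(a): F OR F → false.
(b) no recent notice — holds.
(1) = F AND T = false.
(i) not (past probation) — not met.
(ii) not (public agency) — not met.
(iii) not (≥ 15 at site) — fails.
So (a) is not satisfied (F OR F OR F).
(A) not (hours reduced) — satisfied.
(B) hourly-paid — fails.
(i) = T AND F = false.
(ii) tenure ≥ 6 mo. — satisfied.
(A) not (non-exempt) — holds.
(B) < 60 days' notice — satisfied.
(iii) = T AND T = true.
(b) = F OR T OR T = true.
So (2) is not satisfied (F AND T).
(3) fixed location — not satisfied.
Overall = F OR F OR F = false.

No — not required.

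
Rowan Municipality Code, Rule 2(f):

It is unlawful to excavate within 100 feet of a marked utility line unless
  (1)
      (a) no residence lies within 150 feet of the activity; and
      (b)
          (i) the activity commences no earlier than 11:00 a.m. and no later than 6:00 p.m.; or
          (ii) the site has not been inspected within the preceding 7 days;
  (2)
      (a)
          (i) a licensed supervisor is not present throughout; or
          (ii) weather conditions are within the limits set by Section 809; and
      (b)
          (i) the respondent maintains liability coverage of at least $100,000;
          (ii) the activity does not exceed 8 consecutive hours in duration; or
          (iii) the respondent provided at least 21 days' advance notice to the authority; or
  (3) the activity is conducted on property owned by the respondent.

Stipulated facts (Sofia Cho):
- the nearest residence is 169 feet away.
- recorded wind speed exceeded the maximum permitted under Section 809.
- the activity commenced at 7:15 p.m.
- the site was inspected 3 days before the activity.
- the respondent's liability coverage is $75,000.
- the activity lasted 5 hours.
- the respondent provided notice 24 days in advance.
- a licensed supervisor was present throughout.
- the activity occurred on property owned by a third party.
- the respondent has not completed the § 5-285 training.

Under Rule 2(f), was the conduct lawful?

No — unlawful.

(a) no residence in 150 ft — holds.
(i) start within hours — not met.
(ii) not (site inspected) — not met.
(b): F OR F → false.
(1): T AND F → false.
(i) not (supervisor present) — not met.
(ii) weather ok — not satisfied.
(a) = F OR F = false.
(i) coverage ≥ $100,000 — not met.
(ii) ≤ 8 hrs duration — met.
(iii) ≥21 days' notice — met.
(b) = F OR T OR T = true.
So (2) is not satisfied (F AND T).
(3) own property — not met.
Overall: F OR F OR F → false.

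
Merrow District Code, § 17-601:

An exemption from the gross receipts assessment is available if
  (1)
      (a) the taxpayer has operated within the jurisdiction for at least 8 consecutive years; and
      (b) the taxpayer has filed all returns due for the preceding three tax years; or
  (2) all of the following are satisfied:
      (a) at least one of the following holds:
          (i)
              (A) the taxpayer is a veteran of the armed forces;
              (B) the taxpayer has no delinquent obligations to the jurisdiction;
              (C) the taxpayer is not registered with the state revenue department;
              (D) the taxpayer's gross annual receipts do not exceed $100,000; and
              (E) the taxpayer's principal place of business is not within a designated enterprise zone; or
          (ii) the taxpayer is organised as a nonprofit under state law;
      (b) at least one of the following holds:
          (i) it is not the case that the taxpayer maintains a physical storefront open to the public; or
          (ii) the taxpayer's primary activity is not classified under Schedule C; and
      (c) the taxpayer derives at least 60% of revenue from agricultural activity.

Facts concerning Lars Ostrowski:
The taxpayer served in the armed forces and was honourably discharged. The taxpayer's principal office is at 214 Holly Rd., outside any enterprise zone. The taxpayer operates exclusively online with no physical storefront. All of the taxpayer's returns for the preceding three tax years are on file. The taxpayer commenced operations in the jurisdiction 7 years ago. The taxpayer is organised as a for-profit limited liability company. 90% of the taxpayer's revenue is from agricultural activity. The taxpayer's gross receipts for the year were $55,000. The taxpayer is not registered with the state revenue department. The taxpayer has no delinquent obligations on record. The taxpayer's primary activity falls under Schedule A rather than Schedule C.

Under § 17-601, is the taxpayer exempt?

Yes — exempt.

(a) ≥ 8 yrs in jurisdiction — fails.
(b) returns current — met.
(1): F AND T → false.
(A) veteran — holds.
(B) no delinquency — satisfied.
(C) not (state-registered) — met.
(D) receipts ≤ $100,000 — satisfied.
(E) not (in enterprise zone) — met.
(i) = T AND T AND T AND T AND T = true.
(ii) nonprofit — not satisfied.
(a) = T OR F = true.
(i) not (has storefront) — satisfied.
(ii) not (Schedule C activity) — met.
(b): T OR T → true.
(c) ≥60% agricultural — met.
(2) = T AND T AND T = true.
So Overall is satisfied (F OR T).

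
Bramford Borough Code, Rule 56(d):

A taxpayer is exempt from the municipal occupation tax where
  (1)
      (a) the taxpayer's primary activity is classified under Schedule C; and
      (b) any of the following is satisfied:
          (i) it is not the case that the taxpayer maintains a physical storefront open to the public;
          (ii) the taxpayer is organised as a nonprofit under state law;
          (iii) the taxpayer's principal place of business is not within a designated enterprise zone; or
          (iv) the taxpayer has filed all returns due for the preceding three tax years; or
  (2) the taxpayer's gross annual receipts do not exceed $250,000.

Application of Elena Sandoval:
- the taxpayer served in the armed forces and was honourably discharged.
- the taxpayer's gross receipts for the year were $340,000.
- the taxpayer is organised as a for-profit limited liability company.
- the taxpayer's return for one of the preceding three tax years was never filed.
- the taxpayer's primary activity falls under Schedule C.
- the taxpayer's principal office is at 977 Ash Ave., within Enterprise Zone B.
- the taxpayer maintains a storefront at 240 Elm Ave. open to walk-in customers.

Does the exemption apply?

(a) Schedule C activity — satisfied.
(i) not (has storefront) — not met.
(ii) nonprofit — fails.
(iii) not (in enterprise zone) — not satisfied.
(iv) returns current — fails.
So (b) is not satisfied (F OR F OR F OR F).
(1): T AND F → false.
(2) receipts ≤ $250,000 — not met.
So Overall is not satisfied (F OR F).

No — not exempt.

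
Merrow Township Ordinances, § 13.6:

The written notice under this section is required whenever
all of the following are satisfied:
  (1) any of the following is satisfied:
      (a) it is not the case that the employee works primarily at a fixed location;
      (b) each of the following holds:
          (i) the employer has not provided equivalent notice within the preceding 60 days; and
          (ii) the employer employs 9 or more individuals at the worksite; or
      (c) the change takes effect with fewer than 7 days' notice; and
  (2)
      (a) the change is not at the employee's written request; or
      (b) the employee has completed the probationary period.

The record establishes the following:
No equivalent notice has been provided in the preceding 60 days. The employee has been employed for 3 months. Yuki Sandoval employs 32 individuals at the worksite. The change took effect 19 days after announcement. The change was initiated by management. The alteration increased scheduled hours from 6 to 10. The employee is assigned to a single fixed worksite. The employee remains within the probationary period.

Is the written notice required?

Yes — required.

(a) not (fixed location) — not met.
(i) no recent notice — met.
(ii) ≥ 9 at site — satisfied.
(b): T AND T → true.
(c) < 7 days' notice — not satisfied.
(1) = F OR T OR F = true.
(a) not employee-requested — holds.
(b) past probation — not satisfied.
(2) = T OR F = true.
So Overall is satisfied (T AND T).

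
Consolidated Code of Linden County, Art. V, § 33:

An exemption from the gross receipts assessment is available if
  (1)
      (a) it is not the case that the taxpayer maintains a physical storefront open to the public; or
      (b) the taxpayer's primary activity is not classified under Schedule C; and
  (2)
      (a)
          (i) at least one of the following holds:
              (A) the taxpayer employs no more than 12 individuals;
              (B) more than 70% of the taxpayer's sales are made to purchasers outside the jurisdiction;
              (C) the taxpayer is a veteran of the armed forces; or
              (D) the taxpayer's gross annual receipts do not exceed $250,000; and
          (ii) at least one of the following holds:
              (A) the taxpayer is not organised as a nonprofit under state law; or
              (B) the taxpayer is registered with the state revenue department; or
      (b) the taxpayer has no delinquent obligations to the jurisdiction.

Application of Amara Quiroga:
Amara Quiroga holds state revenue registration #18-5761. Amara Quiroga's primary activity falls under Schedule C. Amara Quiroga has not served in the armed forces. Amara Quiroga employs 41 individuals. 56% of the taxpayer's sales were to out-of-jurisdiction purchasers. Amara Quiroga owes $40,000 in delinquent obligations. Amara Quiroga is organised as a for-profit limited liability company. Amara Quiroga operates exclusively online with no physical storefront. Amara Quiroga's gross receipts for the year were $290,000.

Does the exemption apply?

(a) not (has storefront) — holds.
(b) not (Schedule C activity) — not met.
(1) = T OR F = true.
(A) ≤ 12 employees — fails.
(B) >70% out-of-jur. sales — fails.
(C) veteran — not met.
(D) receipts ≤ $250,000 — not satisfied.
(i) = F OR F OR F OR F = false.
(A) not (nonprofit) — met.
(B) state-registered — met.
(ii) = T OR T = true.
(a): F AND T → false.
(b) no delinquency — fails.
(2) = F OR F = false.
Overall = T AND F = false.

No — not exempt.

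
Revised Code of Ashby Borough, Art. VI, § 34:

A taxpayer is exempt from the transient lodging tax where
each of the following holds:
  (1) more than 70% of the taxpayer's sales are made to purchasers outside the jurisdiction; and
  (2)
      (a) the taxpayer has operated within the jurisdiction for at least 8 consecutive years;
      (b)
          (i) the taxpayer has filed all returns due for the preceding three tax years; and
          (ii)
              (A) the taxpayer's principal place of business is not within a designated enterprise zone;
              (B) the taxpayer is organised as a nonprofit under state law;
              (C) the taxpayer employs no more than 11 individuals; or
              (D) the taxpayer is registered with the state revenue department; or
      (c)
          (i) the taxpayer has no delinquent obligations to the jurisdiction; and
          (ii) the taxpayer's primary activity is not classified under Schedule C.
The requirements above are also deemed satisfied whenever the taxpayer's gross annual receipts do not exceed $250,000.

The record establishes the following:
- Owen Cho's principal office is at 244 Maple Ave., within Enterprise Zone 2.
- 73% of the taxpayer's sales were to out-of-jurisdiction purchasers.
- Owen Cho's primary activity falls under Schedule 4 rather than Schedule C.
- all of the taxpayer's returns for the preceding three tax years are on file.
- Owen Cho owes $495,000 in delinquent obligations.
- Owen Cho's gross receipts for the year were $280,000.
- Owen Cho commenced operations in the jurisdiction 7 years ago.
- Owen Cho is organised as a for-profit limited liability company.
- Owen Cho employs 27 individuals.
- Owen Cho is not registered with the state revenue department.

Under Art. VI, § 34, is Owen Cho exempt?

(1) >70% out-of-jur. sales — holds.
(a) ≥ 8 yrs in jurisdiction — not met.
(i) returns current — holds.
(A) not (in enterprise zone) — not satisfied.
(B) nonprofit — fails.
(C) ≤ 11 employees — not satisfied.
(D) state-registered — fails.
So (ii) is not satisfied (F OR F OR F OR F).
So (b) is not satisfied (T AND F).
(i) no delinquency — not satisfied.
(ii) not (Schedule C activity) — holds.
So (c) is not satisfied (F AND T).
(2): F OR F OR F → false.
Overall: T AND F → false.
Exception (receipts ≤ $250,000) — not satisfied.
Result: main false OR exception false → false.

No — not exempt.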